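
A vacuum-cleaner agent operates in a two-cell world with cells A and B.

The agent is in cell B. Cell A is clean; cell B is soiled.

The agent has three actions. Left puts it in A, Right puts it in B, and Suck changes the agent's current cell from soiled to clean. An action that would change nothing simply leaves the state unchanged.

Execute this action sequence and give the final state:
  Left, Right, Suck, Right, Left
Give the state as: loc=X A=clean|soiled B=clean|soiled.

step 1/5 (Left): loc=A A=clean B=soiled
step 2/5 (Right): loc=B A=clean B=soiled
step 3/5 (Suck): loc=B A=clean B=clean
step 4/5 (Right): loc=B A=clean B=clean
step 5/5 (Left): loc=A A=clean B=clean

loc=A A=clean B=clean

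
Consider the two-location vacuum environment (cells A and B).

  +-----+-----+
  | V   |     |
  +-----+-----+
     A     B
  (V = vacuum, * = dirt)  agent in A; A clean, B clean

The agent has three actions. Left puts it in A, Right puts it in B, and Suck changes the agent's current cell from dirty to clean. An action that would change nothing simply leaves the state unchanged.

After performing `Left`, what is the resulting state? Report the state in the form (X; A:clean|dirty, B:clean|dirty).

(A; A:clean, B:clean)

start: (A; A:clean, B:clean)
t=1 Left ⇒ (A; A:clean, B:clean)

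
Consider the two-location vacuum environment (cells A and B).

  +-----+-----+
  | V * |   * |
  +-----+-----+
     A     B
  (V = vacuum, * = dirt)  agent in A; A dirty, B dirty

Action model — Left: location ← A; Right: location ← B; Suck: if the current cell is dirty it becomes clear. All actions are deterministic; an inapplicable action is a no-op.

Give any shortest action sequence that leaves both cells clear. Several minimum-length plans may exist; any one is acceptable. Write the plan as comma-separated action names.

Suck, Right, Suck

step 1/3 (Suck): in A — A clear, B dirty
step 2/3 (Right): in B — A clear, B dirty
step 3/3 (Suck): in B — A clear, B clear
min 3: Suck A + move + Suck B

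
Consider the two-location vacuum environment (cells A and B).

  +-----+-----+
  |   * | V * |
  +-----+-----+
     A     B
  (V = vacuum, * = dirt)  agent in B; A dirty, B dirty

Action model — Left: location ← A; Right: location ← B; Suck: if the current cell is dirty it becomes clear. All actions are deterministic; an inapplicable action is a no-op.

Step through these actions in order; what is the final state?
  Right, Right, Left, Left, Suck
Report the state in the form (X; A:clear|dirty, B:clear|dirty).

(A; A:clear, B:dirty)

t=1 Right ⇒ (B; A:dirty, B:dirty)
t=2 Right ⇒ (B; A:dirty, B:dirty)
t=3 Left ⇒ (A; A:dirty, B:dirty)
t=4 Left ⇒ (A; A:dirty, B:dirty)
t=5 Suck ⇒ (A; A:clear, B:dirty)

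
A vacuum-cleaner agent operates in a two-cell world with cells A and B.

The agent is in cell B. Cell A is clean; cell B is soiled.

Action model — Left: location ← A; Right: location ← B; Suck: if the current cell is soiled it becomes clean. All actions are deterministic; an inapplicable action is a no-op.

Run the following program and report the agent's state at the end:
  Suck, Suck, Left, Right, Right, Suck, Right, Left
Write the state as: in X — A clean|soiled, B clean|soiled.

in A — A clean, B clean

1. Suck → in B — A clean, B clean
2. Suck → in B — A clean, B clean
3. Left → in A — A clean, B clean
4. Right → in B — A clean, B clean
5. Right → in B — A clean, B clean
6. Suck → in B — A clean, B clean
7. Right → in B — A clean, B clean
8. Left → in A — A clean, B clean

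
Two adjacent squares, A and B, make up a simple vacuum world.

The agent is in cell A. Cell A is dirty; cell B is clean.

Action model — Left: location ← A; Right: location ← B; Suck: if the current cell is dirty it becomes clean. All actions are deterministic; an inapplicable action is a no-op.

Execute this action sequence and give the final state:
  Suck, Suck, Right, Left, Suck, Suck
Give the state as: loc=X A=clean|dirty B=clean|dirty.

1. Suck → loc=A A=clean B=clean
2. Suck → loc=A A=clean B=clean
3. Right → loc=B A=clean B=clean
4. Left → loc=A A=clean B=clean
5. Suck → loc=A A=clean B=clean
6. Suck → loc=A A=clean B=clean

loc=A A=clean B=clean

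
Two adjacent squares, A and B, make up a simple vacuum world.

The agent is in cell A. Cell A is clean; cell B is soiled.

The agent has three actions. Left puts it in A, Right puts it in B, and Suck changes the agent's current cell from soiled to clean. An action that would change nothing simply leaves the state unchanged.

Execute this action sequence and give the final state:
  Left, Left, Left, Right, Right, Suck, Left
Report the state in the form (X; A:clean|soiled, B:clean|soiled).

(A; A:clean, B:clean)

t=1 Left ⇒ (A; A:clean, B:soiled)
t=2 Left ⇒ (A; A:clean, B:soiled)
t=3 Left ⇒ (A; A:clean, B:soiled)
t=4 Right ⇒ (B; A:clean, B:soiled)
t=5 Right ⇒ (B; A:clean, B:soiled)
t=6 Suck ⇒ (B; A:clean, B:clean)
t=7 Left ⇒ (A; A:clean, B:clean)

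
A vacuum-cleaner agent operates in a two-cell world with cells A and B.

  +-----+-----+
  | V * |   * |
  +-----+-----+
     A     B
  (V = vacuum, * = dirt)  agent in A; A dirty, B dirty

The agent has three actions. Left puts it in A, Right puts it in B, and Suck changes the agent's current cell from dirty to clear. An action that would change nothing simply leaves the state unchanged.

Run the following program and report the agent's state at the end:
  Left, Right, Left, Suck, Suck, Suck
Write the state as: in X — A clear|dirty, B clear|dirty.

in A — A clear, B dirty

1. Left → in A — A dirty, B dirty
2. Right → in B — A dirty, B dirty
3. Left → in A — A dirty, B dirty
4. Suck → in A — A clear, B dirty
5. Suck → in A — A clear, B dirty
6. Suck → in A — A clear, B dirty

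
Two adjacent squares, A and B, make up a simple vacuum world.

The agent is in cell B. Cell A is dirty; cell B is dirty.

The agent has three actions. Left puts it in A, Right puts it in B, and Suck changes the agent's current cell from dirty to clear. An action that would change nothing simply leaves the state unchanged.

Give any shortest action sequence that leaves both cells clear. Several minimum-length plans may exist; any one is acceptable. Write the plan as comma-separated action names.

Suck, Left, Suck

t=1 Suck ⇒ (B; A:dirty, B:clear)
t=2 Left ⇒ (A; A:dirty, B:clear)
t=3 Suck ⇒ (A; A:clear, B:clear)
min 3: Suck B + move + Suck A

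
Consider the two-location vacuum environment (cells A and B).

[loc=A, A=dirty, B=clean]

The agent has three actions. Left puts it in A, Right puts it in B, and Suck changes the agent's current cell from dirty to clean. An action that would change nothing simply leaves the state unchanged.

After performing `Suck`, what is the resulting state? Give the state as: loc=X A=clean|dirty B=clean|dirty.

start: loc=A A=dirty B=clean
Suck (#1): loc=A A=clean B=clean

loc=A A=clean B=clean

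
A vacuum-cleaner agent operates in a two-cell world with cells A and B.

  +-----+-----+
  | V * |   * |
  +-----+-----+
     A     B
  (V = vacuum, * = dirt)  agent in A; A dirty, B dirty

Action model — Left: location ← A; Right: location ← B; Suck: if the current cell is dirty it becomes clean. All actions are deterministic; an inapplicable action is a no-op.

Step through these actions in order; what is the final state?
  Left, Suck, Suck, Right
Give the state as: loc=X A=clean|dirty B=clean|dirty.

loc=B A=clean B=dirty

step 1/4 (Left): loc=A A=dirty B=dirty
step 2/4 (Suck): loc=A A=clean B=dirty
step 3/4 (Suck): loc=A A=clean B=dirty
step 4/4 (Right): loc=B A=clean B=dirty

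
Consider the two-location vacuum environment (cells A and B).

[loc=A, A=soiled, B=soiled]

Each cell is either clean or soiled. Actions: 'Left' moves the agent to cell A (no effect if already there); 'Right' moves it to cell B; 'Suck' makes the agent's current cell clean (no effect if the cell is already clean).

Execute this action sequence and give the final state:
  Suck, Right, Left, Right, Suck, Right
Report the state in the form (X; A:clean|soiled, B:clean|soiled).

t=1 Suck ⇒ (A; A:clean, B:soiled)
t=2 Right ⇒ (B; A:clean, B:soiled)
t=3 Left ⇒ (A; A:clean, B:soiled)
t=4 Right ⇒ (B; A:clean, B:soiled)
t=5 Suck ⇒ (B; A:clean, B:clean)
t=6 Right ⇒ (B; A:clean, B:clean)

(B; A:clean, B:clean)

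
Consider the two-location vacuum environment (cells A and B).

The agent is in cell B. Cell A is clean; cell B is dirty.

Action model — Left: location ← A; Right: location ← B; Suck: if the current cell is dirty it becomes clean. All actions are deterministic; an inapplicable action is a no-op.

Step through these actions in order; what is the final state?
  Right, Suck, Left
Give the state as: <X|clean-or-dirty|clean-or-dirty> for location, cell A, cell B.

<A|clean|clean>

1. Right → <B|clean|dirty>
2. Suck → <B|clean|clean>
3. Left → <A|clean|clean>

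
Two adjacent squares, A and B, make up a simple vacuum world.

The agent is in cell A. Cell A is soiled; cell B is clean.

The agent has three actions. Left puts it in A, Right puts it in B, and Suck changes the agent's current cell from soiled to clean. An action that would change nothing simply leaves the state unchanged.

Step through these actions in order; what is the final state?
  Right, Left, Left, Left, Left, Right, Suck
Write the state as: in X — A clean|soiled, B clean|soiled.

[1] after Right: in B — A soiled, B clean
[2] after Left: in A — A soiled, B clean
[3] after Left: in A — A soiled, B clean
[4] after Left: in A — A soiled, B clean
[5] after Left: in A — A soiled, B clean
[6] after Right: in B — A soiled, B clean
[7] after Suck: in B — A soiled, B clean

in B — A soiled, B clean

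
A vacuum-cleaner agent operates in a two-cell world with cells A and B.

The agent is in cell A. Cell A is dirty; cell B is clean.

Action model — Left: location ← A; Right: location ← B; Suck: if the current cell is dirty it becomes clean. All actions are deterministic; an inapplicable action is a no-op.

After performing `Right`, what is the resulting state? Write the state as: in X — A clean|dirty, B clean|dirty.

start: in A — A dirty, B clean
[1] after Right: in B — A dirty, B clean

in B — A dirty, B clean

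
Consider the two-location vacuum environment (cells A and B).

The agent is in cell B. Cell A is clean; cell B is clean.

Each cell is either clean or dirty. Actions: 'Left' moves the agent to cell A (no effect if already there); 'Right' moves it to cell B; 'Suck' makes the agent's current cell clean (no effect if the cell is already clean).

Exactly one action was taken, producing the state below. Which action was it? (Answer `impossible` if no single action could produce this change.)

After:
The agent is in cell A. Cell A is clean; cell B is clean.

Left

try  Left: loc=A A=clean B=clean  ← match
try Right: loc=B A=clean B=clean
try  Suck: loc=B A=clean B=clean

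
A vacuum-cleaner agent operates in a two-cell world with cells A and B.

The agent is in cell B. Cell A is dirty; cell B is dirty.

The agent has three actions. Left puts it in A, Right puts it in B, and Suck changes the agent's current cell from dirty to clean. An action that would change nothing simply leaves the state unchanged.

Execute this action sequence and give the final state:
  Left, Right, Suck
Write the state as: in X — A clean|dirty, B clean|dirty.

1. Left → in A — A dirty, B dirty
2. Right → in B — A dirty, B dirty
3. Suck → in B — A dirty, B clean

in B — A dirty, B clean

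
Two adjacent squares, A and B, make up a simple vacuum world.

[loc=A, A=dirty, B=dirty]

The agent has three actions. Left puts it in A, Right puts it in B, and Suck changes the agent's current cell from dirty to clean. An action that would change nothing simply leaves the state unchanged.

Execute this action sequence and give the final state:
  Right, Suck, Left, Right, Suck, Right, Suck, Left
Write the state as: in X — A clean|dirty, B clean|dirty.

[1] after Right: in B — A dirty, B dirty
[2] after Suck: in B — A dirty, B clean
[3] after Left: in A — A dirty, B clean
[4] after Right: in B — A dirty, B clean
[5] after Suck: in B — A dirty, B clean
[6] after Right: in B — A dirty, B clean
[7] after Suck: in B — A dirty, B clean
[8] after Left: in A — A dirty, B clean

in A — A dirty, B clean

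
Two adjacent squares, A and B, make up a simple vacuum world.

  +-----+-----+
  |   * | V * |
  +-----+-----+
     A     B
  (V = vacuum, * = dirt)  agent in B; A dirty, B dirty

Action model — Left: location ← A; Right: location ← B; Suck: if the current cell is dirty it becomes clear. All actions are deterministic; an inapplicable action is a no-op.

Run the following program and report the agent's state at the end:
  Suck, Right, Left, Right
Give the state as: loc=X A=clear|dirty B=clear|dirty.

loc=B A=dirty B=clear

[1] after Suck: loc=B A=dirty B=clear
[2] after Right: loc=B A=dirty B=clear
[3] after Left: loc=A A=dirty B=clear
[4] after Right: loc=B A=dirty B=clear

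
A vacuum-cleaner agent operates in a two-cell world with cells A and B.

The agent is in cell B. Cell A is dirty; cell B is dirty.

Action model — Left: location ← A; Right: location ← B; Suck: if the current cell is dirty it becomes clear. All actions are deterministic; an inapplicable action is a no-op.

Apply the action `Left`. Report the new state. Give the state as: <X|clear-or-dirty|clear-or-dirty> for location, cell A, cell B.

start: <B|dirty|dirty>
1) do Left; now <A|dirty|dirty>

<A|dirty|dirty>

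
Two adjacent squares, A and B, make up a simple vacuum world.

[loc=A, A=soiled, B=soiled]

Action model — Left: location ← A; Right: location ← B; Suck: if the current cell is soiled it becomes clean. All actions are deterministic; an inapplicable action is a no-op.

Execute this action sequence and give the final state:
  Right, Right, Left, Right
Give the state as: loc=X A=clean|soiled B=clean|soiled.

step 1/4 (Right): loc=B A=soiled B=soiled
step 2/4 (Right): loc=B A=soiled B=soiled
step 3/4 (Left): loc=A A=soiled B=soiled
step 4/4 (Right): loc=B A=soiled B=soiled

loc=B A=soiled B=soiled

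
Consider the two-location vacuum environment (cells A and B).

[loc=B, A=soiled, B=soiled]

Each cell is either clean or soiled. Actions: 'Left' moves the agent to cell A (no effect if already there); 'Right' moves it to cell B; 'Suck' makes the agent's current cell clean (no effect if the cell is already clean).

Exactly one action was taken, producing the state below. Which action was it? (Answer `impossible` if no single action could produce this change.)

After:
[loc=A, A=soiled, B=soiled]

try  Left: loc=A A=soiled B=soiled  ← match
try Right: loc=B A=soiled B=soiled
try  Suck: loc=B A=soiled B=clean

Left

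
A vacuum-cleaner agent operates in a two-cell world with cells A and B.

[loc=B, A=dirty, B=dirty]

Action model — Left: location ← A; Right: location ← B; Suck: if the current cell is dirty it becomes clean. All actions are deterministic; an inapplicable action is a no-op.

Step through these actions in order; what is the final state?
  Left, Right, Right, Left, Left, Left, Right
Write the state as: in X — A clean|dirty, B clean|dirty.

[1] after Left: in A — A dirty, B dirty
[2] after Right: in B — A dirty, B dirty
[3] after Right: in B — A dirty, B dirty
[4] after Left: in A — A dirty, B dirty
[5] after Left: in A — A dirty, B dirty
[6] after Left: in A — A dirty, B dirty
[7] after Right: in B — A dirty, B dirty

in B — A dirty, B dirty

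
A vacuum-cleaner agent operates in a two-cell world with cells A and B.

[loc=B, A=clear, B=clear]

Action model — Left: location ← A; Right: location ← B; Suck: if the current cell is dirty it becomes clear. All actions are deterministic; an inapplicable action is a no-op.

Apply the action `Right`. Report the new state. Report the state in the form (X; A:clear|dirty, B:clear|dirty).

(B; A:clear, B:clear)

start: (B; A:clear, B:clear)
[1] after Right: (B; A:clear, B:clear)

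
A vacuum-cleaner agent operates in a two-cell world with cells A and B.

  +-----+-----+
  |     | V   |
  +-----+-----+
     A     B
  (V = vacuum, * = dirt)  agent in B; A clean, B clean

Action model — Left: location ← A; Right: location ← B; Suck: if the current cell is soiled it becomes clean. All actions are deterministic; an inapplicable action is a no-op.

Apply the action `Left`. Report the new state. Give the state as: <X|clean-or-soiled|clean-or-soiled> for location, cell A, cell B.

start: <B|clean|clean>
step 1/1 (Left): <A|clean|clean>

<A|clean|clean>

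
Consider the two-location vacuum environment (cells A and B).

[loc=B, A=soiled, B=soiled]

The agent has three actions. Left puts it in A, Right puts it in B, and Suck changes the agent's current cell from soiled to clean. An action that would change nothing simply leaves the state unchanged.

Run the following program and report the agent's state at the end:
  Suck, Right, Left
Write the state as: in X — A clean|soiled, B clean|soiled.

Suck (#1): in B — A soiled, B clean
Right (#2): in B — A soiled, B clean
Left (#3): in A — A soiled, B clean

in A — A soiled, B clean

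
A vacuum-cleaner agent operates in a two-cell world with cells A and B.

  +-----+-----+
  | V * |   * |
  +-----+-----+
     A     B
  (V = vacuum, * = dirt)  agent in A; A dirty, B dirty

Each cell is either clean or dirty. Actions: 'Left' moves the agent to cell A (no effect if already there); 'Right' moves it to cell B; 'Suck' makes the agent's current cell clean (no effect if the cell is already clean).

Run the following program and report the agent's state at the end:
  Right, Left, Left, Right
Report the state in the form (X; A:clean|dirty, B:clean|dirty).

Right (#1): (B; A:dirty, B:dirty)
Left (#2): (A; A:dirty, B:dirty)
Left (#3): (A; A:dirty, B:dirty)
Right (#4): (B; A:dirty, B:dirty)

(B; A:dirty, B:dirty)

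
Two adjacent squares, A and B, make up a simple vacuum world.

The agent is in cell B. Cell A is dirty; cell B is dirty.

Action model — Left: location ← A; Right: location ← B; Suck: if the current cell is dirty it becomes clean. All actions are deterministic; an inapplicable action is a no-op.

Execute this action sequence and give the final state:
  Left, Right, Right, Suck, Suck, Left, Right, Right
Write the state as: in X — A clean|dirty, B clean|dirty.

in B — A dirty, B clean

Left (#1): in A — A dirty, B dirty
Right (#2): in B — A dirty, B dirty
Right (#3): in B — A dirty, B dirty
Suck (#4): in B — A dirty, B clean
Suck (#5): in B — A dirty, B clean
Left (#6): in A — A dirty, B clean
Right (#7): in B — A dirty, B clean
Right (#8): in B — A dirty, B clean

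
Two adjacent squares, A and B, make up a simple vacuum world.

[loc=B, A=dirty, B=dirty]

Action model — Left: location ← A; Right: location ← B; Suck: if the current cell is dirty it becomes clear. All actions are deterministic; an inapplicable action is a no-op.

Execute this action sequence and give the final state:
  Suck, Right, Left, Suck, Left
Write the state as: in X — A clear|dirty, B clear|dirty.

in A — A clear, B clear

1) do Suck; now in B — A dirty, B clear
2) do Right; now in B — A dirty, B clear
3) do Left; now in A — A dirty, B clear
4) do Suck; now in A — A clear, B clear
5) do Left; now in A — A clear, B clear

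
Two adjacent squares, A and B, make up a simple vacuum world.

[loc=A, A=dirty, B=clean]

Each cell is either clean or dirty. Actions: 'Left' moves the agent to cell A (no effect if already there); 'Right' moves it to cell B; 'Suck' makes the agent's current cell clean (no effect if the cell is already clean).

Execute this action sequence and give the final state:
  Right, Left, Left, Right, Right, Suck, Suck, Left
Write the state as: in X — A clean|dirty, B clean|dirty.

in A — A dirty, B clean

[1] after Right: in B — A dirty, B clean
[2] after Left: in A — A dirty, B clean
[3] after Left: in A — A dirty, B clean
[4] after Right: in B — A dirty, B clean
[5] after Right: in B — A dirty, B clean
[6] after Suck: in B — A dirty, B clean
[7] after Suck: in B — A dirty, B clean
[8] after Left: in A — A dirty, B clean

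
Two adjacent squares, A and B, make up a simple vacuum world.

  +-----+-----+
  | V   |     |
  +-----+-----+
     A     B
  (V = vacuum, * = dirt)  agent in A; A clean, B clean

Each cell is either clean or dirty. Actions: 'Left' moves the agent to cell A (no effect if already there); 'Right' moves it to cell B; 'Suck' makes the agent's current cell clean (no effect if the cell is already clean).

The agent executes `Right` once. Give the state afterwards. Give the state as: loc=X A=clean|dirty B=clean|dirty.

loc=B A=clean B=clean

start: loc=A A=clean B=clean
step 1/1 (Right): loc=B A=clean B=clean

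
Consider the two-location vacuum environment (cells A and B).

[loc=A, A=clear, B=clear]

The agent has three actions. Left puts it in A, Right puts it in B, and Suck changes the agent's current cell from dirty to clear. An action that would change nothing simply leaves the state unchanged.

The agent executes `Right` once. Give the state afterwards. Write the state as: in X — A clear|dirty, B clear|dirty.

in B — A clear, B clear

start: in A — A clear, B clear
1) do Right; now in B — A clear, B clear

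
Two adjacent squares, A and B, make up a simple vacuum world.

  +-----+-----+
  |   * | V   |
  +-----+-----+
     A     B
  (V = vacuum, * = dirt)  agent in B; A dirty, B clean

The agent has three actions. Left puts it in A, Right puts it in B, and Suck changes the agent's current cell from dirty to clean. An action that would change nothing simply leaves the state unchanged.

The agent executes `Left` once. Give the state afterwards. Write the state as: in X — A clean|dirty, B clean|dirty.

in A — A dirty, B clean

start: in B — A dirty, B clean
Left (#1): in A — A dirty, B clean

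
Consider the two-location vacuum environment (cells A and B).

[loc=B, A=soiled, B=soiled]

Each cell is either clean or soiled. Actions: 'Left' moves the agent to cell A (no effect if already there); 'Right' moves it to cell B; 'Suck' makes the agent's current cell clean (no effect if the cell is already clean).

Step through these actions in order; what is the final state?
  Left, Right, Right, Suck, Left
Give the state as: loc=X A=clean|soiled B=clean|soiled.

loc=A A=soiled B=clean

1. Left → loc=A A=soiled B=soiled
2. Right → loc=B A=soiled B=soiled
3. Right → loc=B A=soiled B=soiled
4. Suck → loc=B A=soiled B=clean
5. Left → loc=A A=soiled B=clean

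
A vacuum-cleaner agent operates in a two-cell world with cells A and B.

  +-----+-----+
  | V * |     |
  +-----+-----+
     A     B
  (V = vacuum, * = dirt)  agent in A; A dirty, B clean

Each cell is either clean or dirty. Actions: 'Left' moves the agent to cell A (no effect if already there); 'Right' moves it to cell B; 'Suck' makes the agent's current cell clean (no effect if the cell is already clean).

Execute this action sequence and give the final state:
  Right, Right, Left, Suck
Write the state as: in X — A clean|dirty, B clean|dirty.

[1] after Right: in B — A dirty, B clean
[2] after Right: in B — A dirty, B clean
[3] after Left: in A — A dirty, B clean
[4] after Suck: in A — A clean, B clean

in A — A clean, B clean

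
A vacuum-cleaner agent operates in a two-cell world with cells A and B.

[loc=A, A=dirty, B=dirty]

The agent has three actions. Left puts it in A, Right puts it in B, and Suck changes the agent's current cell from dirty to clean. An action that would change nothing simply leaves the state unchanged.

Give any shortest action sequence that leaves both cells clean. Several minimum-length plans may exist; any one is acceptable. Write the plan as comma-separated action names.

Suck, Right, Suck

t=1 Suck ⇒ <A|clean|dirty>
t=2 Right ⇒ <B|clean|dirty>
t=3 Suck ⇒ <B|clean|clean>
min 3: Suck A + move + Suck B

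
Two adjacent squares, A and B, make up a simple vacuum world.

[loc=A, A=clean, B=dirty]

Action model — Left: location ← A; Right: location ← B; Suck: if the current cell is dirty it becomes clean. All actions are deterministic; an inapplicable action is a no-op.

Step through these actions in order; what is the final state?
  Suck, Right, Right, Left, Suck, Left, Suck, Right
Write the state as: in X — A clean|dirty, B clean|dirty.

in B — A clean, B dirty

1) do Suck; now in A — A clean, B dirty
2) do Right; now in B — A clean, B dirty
3) do Right; now in B — A clean, B dirty
4) do Left; now in A — A clean, B dirty
5) do Suck; now in A — A clean, B dirty
6) do Left; now in A — A clean, B dirty
7) do Suck; now in A — A clean, B dirty
8) do Right; now in B — A clean, B dirty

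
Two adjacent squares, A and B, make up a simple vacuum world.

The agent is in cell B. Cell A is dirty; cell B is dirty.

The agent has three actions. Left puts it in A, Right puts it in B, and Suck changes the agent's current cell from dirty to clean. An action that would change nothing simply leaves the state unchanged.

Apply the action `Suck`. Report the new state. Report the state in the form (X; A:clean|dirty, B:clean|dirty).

start: (B; A:dirty, B:dirty)
step 1/1 (Suck): (B; A:dirty, B:clean)

(B; A:dirty, B:clean)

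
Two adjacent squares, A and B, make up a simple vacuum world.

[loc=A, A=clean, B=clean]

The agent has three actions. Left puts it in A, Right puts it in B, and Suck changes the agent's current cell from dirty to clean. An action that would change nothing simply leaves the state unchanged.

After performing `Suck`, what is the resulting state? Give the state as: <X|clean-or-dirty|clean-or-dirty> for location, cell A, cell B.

<A|clean|clean>

start: <A|clean|clean>
Suck (#1): <A|clean|clean>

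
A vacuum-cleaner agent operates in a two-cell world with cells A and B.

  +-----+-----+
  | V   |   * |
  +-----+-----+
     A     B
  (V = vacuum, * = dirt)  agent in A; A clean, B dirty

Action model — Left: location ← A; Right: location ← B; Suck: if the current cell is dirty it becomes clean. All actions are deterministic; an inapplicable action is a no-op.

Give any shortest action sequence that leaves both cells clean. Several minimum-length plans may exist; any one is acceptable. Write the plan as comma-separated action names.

Right, Suck

step 1/2 (Right): in B — A clean, B dirty
step 2/2 (Suck): in B — A clean, B clean
min 2: go B then Suck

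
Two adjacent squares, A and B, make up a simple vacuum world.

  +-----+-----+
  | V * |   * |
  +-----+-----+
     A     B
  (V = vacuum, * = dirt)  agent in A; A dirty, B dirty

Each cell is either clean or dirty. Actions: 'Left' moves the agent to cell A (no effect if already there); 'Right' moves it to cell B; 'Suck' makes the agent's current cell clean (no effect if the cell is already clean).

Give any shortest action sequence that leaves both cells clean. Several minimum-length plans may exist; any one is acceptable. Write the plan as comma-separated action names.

Suck (#1): loc=A A=clean B=dirty
Right (#2): loc=B A=clean B=dirty
Suck (#3): loc=B A=clean B=clean
min 3: Suck A + move + Suck B

Suck, Right, Suck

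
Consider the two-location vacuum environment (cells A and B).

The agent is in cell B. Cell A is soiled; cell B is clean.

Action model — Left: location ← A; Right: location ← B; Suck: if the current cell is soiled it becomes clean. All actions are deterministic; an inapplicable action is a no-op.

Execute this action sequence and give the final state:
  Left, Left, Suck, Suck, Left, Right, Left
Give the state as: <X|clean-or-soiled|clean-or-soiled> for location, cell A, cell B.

[1] after Left: <A|soiled|clean>
[2] after Left: <A|soiled|clean>
[3] after Suck: <A|clean|clean>
[4] after Suck: <A|clean|clean>
[5] after Left: <A|clean|clean>
[6] after Right: <B|clean|clean>
[7] after Left: <A|clean|clean>

<A|clean|clean>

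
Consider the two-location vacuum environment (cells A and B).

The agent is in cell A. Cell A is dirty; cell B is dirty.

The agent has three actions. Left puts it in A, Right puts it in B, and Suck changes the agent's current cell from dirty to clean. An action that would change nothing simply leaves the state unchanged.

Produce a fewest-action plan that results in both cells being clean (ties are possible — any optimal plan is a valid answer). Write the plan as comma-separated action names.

Suck, Right, Suck

1) do Suck; now loc=A A=clean B=dirty
2) do Right; now loc=B A=clean B=dirty
3) do Suck; now loc=B A=clean B=clean
min 3: Suck A + move + Suck B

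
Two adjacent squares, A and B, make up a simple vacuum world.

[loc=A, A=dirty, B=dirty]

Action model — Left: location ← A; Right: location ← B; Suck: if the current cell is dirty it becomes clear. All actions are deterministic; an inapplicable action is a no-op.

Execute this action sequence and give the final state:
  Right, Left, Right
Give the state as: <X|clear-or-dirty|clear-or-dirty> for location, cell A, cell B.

<B|dirty|dirty>

Right (#1): <B|dirty|dirty>
Left (#2): <A|dirty|dirty>
Right (#3): <B|dirty|dirty>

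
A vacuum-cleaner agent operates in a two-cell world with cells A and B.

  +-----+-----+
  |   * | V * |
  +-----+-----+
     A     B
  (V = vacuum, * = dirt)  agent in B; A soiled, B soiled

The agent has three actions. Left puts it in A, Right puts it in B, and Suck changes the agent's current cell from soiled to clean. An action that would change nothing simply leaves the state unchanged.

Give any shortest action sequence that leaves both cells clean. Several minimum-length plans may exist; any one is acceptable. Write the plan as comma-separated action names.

Suck, Left, Suck

Suck (#1): loc=B A=soiled B=clean
Left (#2): loc=A A=soiled B=clean
Suck (#3): loc=A A=clean B=clean
min 3: Suck B + move + Suck A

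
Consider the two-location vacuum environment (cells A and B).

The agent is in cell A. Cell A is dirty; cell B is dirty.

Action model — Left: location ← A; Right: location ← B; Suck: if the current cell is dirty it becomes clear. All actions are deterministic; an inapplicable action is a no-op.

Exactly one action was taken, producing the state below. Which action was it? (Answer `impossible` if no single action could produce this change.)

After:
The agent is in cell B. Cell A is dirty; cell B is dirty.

try  Left: (A; A:dirty, B:dirty)
try Right: (B; A:dirty, B:dirty)  ← match
try  Suck: (A; A:clear, B:dirty)

Right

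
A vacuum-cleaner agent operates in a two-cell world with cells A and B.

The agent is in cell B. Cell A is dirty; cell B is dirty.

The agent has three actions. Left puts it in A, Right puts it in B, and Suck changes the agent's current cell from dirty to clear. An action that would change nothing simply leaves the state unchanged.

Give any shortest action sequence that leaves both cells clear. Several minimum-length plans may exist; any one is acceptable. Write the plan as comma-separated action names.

[1] after Suck: in B — A dirty, B clear
[2] after Left: in A — A dirty, B clear
[3] after Suck: in A — A clear, B clear
min 3: Suck B + move + Suck A

Suck, Left, Suck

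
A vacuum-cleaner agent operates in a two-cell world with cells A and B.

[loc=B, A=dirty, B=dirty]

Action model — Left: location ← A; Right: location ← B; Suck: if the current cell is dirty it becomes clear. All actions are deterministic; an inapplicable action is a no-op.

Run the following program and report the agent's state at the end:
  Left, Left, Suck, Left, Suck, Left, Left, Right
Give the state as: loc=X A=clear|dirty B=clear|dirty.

loc=B A=clear B=dirty

1. Left → loc=A A=dirty B=dirty
2. Left → loc=A A=dirty B=dirty
3. Suck → loc=A A=clear B=dirty
4. Left → loc=A A=clear B=dirty
5. Suck → loc=A A=clear B=dirty
6. Left → loc=A A=clear B=dirty
7. Left → loc=A A=clear B=dirty
8. Right → loc=B A=clear B=dirty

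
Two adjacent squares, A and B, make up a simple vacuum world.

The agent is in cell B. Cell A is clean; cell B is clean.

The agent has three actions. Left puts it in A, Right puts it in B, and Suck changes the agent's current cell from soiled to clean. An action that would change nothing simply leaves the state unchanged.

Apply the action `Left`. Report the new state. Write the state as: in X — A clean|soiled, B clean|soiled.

in A — A clean, B clean

start: in B — A clean, B clean
1. Left → in A — A clean, B clean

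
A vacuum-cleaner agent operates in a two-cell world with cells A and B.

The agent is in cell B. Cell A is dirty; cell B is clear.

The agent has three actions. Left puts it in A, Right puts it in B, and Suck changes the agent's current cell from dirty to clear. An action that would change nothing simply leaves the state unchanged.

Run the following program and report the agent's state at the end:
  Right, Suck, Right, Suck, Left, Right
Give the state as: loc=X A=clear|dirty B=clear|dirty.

loc=B A=dirty B=clear

step 1/6 (Right): loc=B A=dirty B=clear
step 2/6 (Suck): loc=B A=dirty B=clear
step 3/6 (Right): loc=B A=dirty B=clear
step 4/6 (Suck): loc=B A=dirty B=clear
step 5/6 (Left): loc=A A=dirty B=clear
step 6/6 (Right): loc=B A=dirty B=clear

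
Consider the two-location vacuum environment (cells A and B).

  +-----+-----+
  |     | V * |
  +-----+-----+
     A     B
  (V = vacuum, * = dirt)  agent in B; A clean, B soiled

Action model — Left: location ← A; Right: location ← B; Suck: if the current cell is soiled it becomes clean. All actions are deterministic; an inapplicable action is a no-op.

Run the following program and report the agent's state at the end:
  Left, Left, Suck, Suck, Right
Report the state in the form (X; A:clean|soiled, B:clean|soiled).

(B; A:clean, B:soiled)

step 1/5 (Left): (A; A:clean, B:soiled)
step 2/5 (Left): (A; A:clean, B:soiled)
step 3/5 (Suck): (A; A:clean, B:soiled)
step 4/5 (Suck): (A; A:clean, B:soiled)
step 5/5 (Right): (B; A:clean, B:soiled)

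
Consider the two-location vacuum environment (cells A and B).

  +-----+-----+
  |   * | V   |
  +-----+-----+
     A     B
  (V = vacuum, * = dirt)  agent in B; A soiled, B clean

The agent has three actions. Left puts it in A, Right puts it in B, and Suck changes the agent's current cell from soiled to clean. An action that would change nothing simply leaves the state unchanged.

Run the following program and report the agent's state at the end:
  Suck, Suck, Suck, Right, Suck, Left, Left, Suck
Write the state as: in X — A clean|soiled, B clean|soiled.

1) do Suck; now in B — A soiled, B clean
2) do Suck; now in B — A soiled, B clean
3) do Suck; now in B — A soiled, B clean
4) do Right; now in B — A soiled, B clean
5) do Suck; now in B — A soiled, B clean
6) do Left; now in A — A soiled, B clean
7) do Left; now in A — A soiled, B clean
8) do Suck; now in A — A clean, B clean

in A — A clean, B clean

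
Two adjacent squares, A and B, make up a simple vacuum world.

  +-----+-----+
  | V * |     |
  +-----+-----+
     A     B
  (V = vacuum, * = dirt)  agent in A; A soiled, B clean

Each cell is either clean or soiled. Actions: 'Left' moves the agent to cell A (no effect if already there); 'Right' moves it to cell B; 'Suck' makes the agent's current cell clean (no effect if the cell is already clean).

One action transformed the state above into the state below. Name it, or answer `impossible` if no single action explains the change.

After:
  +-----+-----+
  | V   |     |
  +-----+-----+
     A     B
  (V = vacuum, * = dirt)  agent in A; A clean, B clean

try  Left: <A|soiled|clean>
try Right: <B|soiled|clean>
try  Suck: <A|clean|clean>  ← match

Suck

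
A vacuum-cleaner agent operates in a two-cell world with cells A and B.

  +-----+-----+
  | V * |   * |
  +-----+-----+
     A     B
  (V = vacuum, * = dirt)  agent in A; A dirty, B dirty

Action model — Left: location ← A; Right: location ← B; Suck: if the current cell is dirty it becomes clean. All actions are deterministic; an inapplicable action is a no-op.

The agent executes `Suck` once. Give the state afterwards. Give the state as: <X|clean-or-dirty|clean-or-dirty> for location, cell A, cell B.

<A|clean|dirty>

start: <A|dirty|dirty>
step 1/1 (Suck): <A|clean|dirty>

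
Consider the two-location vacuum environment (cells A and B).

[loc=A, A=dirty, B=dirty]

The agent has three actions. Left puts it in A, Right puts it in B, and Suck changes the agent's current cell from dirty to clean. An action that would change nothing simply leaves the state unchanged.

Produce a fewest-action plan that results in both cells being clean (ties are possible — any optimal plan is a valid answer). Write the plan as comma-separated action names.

Suck, Right, Suck

Suck (#1): loc=A A=clean B=dirty
Right (#2): loc=B A=clean B=dirty
Suck (#3): loc=B A=clean B=clean
min 3: Suck A + move + Suck B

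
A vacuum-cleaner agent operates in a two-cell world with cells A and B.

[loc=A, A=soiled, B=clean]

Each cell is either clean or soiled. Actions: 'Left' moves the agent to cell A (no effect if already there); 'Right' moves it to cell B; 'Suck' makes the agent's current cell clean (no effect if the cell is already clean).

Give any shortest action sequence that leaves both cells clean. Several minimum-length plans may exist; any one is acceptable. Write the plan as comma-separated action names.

Suck (#1): in A — A clean, B clean
min 1: A is soiled, one Suck

Suck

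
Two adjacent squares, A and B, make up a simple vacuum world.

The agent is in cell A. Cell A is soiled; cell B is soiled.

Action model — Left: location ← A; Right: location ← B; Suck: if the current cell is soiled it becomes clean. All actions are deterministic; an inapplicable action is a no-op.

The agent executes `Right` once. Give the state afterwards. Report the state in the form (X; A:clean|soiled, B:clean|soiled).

start: (A; A:soiled, B:soiled)
step 1/1 (Right): (B; A:soiled, B:soiled)

(B; A:soiled, B:soiled)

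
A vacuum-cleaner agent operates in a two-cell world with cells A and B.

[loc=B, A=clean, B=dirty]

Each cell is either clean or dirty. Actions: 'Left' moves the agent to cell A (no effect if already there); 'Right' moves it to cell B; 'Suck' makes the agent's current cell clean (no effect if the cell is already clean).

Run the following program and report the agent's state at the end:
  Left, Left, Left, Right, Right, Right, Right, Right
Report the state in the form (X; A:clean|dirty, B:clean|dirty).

[1] after Left: (A; A:clean, B:dirty)
[2] after Left: (A; A:clean, B:dirty)
[3] after Left: (A; A:clean, B:dirty)
[4] after Right: (B; A:clean, B:dirty)
[5] after Right: (B; A:clean, B:dirty)
[6] after Right: (B; A:clean, B:dirty)
[7] after Right: (B; A:clean, B:dirty)
[8] after Right: (B; A:clean, B:dirty)

(B; A:clean, B:dirty)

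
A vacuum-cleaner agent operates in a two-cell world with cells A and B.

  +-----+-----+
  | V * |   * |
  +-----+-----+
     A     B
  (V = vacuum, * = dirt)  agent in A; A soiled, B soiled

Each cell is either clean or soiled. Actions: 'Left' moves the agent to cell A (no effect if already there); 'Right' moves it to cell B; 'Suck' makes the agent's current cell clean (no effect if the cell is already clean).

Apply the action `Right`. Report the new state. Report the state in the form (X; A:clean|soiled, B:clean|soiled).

(B; A:soiled, B:soiled)

start: (A; A:soiled, B:soiled)
1) do Right; now (B; A:soiled, B:soiled)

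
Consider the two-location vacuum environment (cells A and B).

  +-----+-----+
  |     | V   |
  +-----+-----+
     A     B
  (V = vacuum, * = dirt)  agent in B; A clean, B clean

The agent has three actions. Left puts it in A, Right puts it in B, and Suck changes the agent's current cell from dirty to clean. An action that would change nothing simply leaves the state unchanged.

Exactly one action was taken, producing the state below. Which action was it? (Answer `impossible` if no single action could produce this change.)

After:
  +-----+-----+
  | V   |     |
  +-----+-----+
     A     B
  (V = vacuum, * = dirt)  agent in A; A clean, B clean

Left

try  Left: <A|clean|clean>  ← match
try Right: <B|clean|clean>
try  Suck: <B|clean|clean>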